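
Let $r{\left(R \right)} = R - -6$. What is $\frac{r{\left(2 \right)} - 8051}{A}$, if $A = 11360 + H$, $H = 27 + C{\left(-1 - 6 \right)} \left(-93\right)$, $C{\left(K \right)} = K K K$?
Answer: $- \frac{8043}{43286} \approx -0.18581$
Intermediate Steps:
$r{\left(R \right)} = 6 + R$ ($r{\left(R \right)} = R + 6 = 6 + R$)
$C{\left(K \right)} = K^{3}$ ($C{\left(K \right)} = K^{2} K = K^{3}$)
$H = 31926$ ($H = 27 + \left(-1 - 6\right)^{3} \left(-93\right) = 27 + \left(-7\right)^{3} \left(-93\right) = 27 - -31899 = 27 + 31899 = 31926$)
$A = 43286$ ($A = 11360 + 31926 = 43286$)
$\frac{r{\left(2 \right)} - 8051}{A} = \frac{\left(6 + 2\right) - 8051}{43286} = \left(8 - 8051\right) \frac{1}{43286} = \left(-8043\right) \frac{1}{43286} = - \frac{8043}{43286}$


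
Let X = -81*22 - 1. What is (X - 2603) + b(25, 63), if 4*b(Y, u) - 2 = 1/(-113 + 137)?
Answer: -421007/96 ≈ -4385.5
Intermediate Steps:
b(Y, u) = 49/96 (b(Y, u) = ½ + 1/(4*(-113 + 137)) = ½ + (¼)/24 = ½ + (¼)*(1/24) = ½ + 1/96 = 49/96)
X = -1783 (X = -1782 - 1 = -1783)
(X - 2603) + b(25, 63) = (-1783 - 2603) + 49/96 = -4386 + 49/96 = -421007/96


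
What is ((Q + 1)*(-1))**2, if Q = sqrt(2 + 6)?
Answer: 9 + 4*sqrt(2) ≈ 14.657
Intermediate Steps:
Q = 2*sqrt(2) (Q = sqrt(8) = 2*sqrt(2) ≈ 2.8284)
((Q + 1)*(-1))**2 = ((2*sqrt(2) + 1)*(-1))**2 = ((1 + 2*sqrt(2))*(-1))**2 = (-1 - 2*sqrt(2))**2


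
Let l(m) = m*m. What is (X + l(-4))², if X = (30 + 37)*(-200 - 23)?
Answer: 222755625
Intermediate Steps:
l(m) = m²
X = -14941 (X = 67*(-223) = -14941)
(X + l(-4))² = (-14941 + (-4)²)² = (-14941 + 16)² = (-14925)² = 222755625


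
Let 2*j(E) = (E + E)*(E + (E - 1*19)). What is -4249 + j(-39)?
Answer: -466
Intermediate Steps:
j(E) = E*(-19 + 2*E) (j(E) = ((E + E)*(E + (E - 1*19)))/2 = ((2*E)*(E + (E - 19)))/2 = ((2*E)*(E + (-19 + E)))/2 = ((2*E)*(-19 + 2*E))/2 = (2*E*(-19 + 2*E))/2 = E*(-19 + 2*E))
-4249 + j(-39) = -4249 - 39*(-19 + 2*(-39)) = -4249 - 39*(-19 - 78) = -4249 - 39*(-97) = -4249 + 3783 = -466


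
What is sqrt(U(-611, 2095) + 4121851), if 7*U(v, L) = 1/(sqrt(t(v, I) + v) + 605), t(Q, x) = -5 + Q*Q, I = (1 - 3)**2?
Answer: sqrt(122192272902 + 201970699*sqrt(372705))/(7*sqrt(605 + sqrt(372705))) ≈ 2030.2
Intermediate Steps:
I = 4 (I = (-2)**2 = 4)
t(Q, x) = -5 + Q**2
U(v, L) = 1/(7*(605 + sqrt(-5 + v + v**2))) (U(v, L) = 1/(7*(sqrt((-5 + v**2) + v) + 605)) = 1/(7*(sqrt(-5 + v + v**2) + 605)) = 1/(7*(605 + sqrt(-5 + v + v**2))))
sqrt(U(-611, 2095) + 4121851) = sqrt(1/(7*(605 + sqrt(-5 - 611 + (-611)**2))) + 4121851) = sqrt(1/(7*(605 + sqrt(-5 - 611 + 373321))) + 4121851) = sqrt(1/(7*(605 + sqrt(372705))) + 4121851) = sqrt(4121851 + 1/(7*(605 + sqrt(372705))))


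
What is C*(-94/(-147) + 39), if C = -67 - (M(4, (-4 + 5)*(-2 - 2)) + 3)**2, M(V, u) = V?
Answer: -675932/147 ≈ -4598.2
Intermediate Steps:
C = -116 (C = -67 - (4 + 3)**2 = -67 - 1*7**2 = -67 - 1*49 = -67 - 49 = -116)
C*(-94/(-147) + 39) = -116*(-94/(-147) + 39) = -116*(-94*(-1/147) + 39) = -116*(94/147 + 39) = -116*5827/147 = -675932/147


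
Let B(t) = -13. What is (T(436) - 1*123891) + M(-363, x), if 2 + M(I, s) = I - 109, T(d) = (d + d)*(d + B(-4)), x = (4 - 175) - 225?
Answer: 244491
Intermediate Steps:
x = -396 (x = -171 - 225 = -396)
T(d) = 2*d*(-13 + d) (T(d) = (d + d)*(d - 13) = (2*d)*(-13 + d) = 2*d*(-13 + d))
M(I, s) = -111 + I (M(I, s) = -2 + (I - 109) = -2 + (-109 + I) = -111 + I)
(T(436) - 1*123891) + M(-363, x) = (2*436*(-13 + 436) - 1*123891) + (-111 - 363) = (2*436*423 - 123891) - 474 = (368856 - 123891) - 474 = 244965 - 474 = 244491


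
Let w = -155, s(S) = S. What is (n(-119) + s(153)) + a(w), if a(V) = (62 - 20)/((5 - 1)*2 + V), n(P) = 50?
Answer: 1419/7 ≈ 202.71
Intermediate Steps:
a(V) = 42/(8 + V) (a(V) = 42/(4*2 + V) = 42/(8 + V))
(n(-119) + s(153)) + a(w) = (50 + 153) + 42/(8 - 155) = 203 + 42/(-147) = 203 + 42*(-1/147) = 203 - 2/7 = 1419/7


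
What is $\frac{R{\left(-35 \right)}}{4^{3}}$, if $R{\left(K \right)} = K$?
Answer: $- \frac{35}{64} \approx -0.54688$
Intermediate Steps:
$\frac{R{\left(-35 \right)}}{4^{3}} = - \frac{35}{4^{3}} = - \frac{35}{64}$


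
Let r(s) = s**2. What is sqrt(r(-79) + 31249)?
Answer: sqrt(37490) ≈ 193.62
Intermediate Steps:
sqrt(r(-79) + 31249) = sqrt((-79)**2 + 31249) = sqrt(6241 + 31249) = sqrt(37490)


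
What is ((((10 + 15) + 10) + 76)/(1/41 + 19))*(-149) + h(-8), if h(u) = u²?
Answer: -209393/260 ≈ -805.36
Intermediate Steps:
((((10 + 15) + 10) + 76)/(1/41 + 19))*(-149) + h(-8) = ((((10 + 15) + 10) + 76)/(1/41 + 19))*(-149) + (-8)² = (((25 + 10) + 76)/(1/41 + 19))*(-149) + 64 = ((35 + 76)/(780/41))*(-149) + 64 = (111*(41/780))*(-149) + 64 = (1517/260)*(-149) + 64 = -226033/260 + 64 = -209393/260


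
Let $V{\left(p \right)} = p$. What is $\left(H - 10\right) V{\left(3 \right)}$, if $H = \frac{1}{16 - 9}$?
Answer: $- \frac{207}{7} \approx -29.571$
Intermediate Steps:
$H = \frac{1}{7} \approx 0.14286$
$\left(H - 10\right) V{\left(3 \right)} = \left(\frac{1}{7} - 10\right) 3 = \left(- \frac{69}{7}\right) 3 = - \frac{207}{7}$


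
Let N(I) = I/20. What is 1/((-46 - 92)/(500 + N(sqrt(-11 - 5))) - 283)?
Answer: -1770475283/501533156189 - 690*I/501533156189 ≈ -0.0035301 - 1.3758e-9*I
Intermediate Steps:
N(I) = I/20 (N(I) = I*(1/20) = I/20)
1/((-46 - 92)/(500 + N(sqrt(-11 - 5))) - 283) = 1/((-46 - 92)/(500 + sqrt(-11 - 5)/20) - 283) = 1/(-138/(500 + sqrt(-16)/20) - 283) = 1/(-138/(500 + (4*I)/20) - 283) = 1/(-138*25*(500 - I/5)/6250001 - 283) = 1/(-3450*(500 - I/5)/6250001 - 283) = 1/(-283 - 3450*(500 - I/5)/6250001)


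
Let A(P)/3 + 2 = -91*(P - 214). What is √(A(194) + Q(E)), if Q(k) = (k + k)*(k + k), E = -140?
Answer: √83854 ≈ 289.58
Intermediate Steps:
Q(k) = 4*k² (Q(k) = (2*k)*(2*k) = 4*k²)
A(P) = 58416 - 273*P (A(P) = -6 + 3*(-91*(P - 214)) = -6 + 3*(-91*(-214 + P)) = -6 + 3*(19474 - 91*P) = -6 + (58422 - 273*P) = 58416 - 273*P)
√(A(194) + Q(E)) = √((58416 - 273*194) + 4*(-140)²) = √((58416 - 52962) + 4*19600) = √(5454 + 78400) = √83854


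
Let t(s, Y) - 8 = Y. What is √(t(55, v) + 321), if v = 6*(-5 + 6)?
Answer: √335 ≈ 18.303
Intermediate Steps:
v = 6 (v = 6*1 = 6)
t(s, Y) = 8 + Y
√(t(55, v) + 321) = √((8 + 6) + 321) = √(14 + 321) = √335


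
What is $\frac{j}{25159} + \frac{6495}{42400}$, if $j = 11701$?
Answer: $\frac{131906021}{213348320} \approx 0.61827$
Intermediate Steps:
$\frac{j}{25159} + \frac{6495}{42400} = \frac{11701}{25159} + \frac{6495}{42400} = 11701 \cdot \frac{1}{25159} + 6495 \cdot \frac{1}{42400} = \frac{11701}{25159} + \frac{1299}{8480} = \frac{131906021}{213348320}$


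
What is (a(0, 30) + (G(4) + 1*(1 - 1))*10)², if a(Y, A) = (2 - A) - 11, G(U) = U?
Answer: 1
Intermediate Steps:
a(Y, A) = -9 - A
(a(0, 30) + (G(4) + 1*(1 - 1))*10)² = ((-9 - 1*30) + (4 + 1*(1 - 1))*10)² = ((-9 - 30) + (4 + 1*0)*10)² = (-39 + (4 + 0)*10)² = (-39 + 4*10)² = (-39 + 40)² = 1² = 1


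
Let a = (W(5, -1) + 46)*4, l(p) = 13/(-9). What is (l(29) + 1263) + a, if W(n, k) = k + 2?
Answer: 13046/9 ≈ 1449.6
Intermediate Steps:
l(p) = -13/9 (l(p) = 13*(-⅑) = -13/9)
W(n, k) = 2 + k
a = 188 (a = ((2 - 1) + 46)*4 = (1 + 46)*4 = 47*4 = 188)
(l(29) + 1263) + a = (-13/9 + 1263) + 188 = 11354/9 + 188 = 13046/9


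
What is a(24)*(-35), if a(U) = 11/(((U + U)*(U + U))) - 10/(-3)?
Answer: -269185/2304 ≈ -116.83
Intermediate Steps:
a(U) = 10/3 + 11/(4*U**2) (a(U) = 11/(((2*U)*(2*U))) - 10*(-1/3) = 11/((4*U**2)) + 10/3 = 11*(1/(4*U**2)) + 10/3 = 11/(4*U**2) + 10/3 = 10/3 + 11/(4*U**2))
a(24)*(-35) = (10/3 + (11/4)/24**2)*(-35) = (10/3 + (11/4)*(1/576))*(-35) = (10/3 + 11/2304)*(-35) = (7691/2304)*(-35) = -269185/2304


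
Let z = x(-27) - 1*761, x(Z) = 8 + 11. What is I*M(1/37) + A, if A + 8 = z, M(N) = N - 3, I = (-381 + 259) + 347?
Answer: -52500/37 ≈ -1418.9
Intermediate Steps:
x(Z) = 19
z = -742 (z = 19 - 1*761 = 19 - 761 = -742)
I = 225 (I = -122 + 347 = 225)
M(N) = -3 + N
A = -750 (A = -8 - 742 = -750)
I*M(1/37) + A = 225*(-3 + 1/37) - 750 = 225*(-110/37) - 750 = -24750/37 - 750 = -52500/37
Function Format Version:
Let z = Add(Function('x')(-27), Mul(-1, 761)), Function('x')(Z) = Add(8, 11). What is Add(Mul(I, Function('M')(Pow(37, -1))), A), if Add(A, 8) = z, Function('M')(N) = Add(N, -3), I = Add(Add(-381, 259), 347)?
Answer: Rational(-52500, 37) ≈ -1418.9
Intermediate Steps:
Function('x')(Z) = 19
z = -742 (z = Add(19, Mul(-1, 761)) = Add(19, -761) = -742)
I = 225 (I = Add(-122, 347) = 225)
Function('M')(N) = Add(-3, N)
A = -750 (A = Add(-8, -742) = -750)
Add(Mul(I, Function('M')(Pow(37, -1))), A) = Add(Mul(225, Add(-3, Pow(37, -1))), -750) = Add(Mul(225, Add(-3, Rational(1, 37))), -750) = Add(Mul(225, Rational(-110, 37)), -750) = Add(Rational(-24750, 37), -750) = Rational(-52500, 37)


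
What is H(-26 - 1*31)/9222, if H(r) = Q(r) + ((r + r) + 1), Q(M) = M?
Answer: -85/4611 ≈ -0.018434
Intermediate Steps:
H(r) = 1 + 3*r (H(r) = r + ((r + r) + 1) = r + (2*r + 1) = r + (1 + 2*r) = 1 + 3*r)
H(-26 - 1*31)/9222 = (1 + 3*(-26 - 1*31))/9222 = (1 + 3*(-26 - 31))*(1/9222) = (1 + 3*(-57))*(1/9222) = (1 - 171)*(1/9222) = -170*1/9222 = -85/4611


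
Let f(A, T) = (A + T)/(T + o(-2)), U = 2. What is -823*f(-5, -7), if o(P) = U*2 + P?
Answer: -9876/5 ≈ -1975.2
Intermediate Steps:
o(P) = 4 + P (o(P) = 2*2 + P = 4 + P)
f(A, T) = (A + T)/(2 + T) (f(A, T) = (A + T)/(T + (4 - 2)) = (A + T)/(T + 2) = (A + T)/(2 + T))
-823*f(-5, -7) = -823*(-5 - 7)/(2 - 7) = -823*(-12)/(-5) = -(-823)*(-12)/5 = -823*12/5 = -9876/5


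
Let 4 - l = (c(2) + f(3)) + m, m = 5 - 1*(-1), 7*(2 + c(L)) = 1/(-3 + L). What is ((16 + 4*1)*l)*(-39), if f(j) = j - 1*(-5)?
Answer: 42900/7 ≈ 6128.6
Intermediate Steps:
c(L) = -2 + 1/(7*(-3 + L))
m = 6 (m = 5 + 1 = 6)
f(j) = 5 + j (f(j) = j + 5 = 5 + j)
l = -55/7 (l = 4 - (((43 - 14*2)/(7*(-3 + 2)) + (5 + 3)) + 6) = 4 - (((⅐)*(43 - 28)/(-1) + 8) + 6) = 4 - (((⅐)*(-1)*15 + 8) + 6) = 4 - ((-15/7 + 8) + 6) = 4 - (41/7 + 6) = 4 - 1*83/7 = 4 - 83/7 = -55/7 ≈ -7.8571)
((16 + 4*1)*l)*(-39) = ((16 + 4*1)*(-55/7))*(-39) = ((16 + 4)*(-55/7))*(-39) = (20*(-55/7))*(-39) = -1100/7*(-39) = 42900/7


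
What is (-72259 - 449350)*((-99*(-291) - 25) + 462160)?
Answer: -256080808896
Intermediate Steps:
(-72259 - 449350)*((-99*(-291) - 25) + 462160) = -521609*((28809 - 25) + 462160) = -521609*(28784 + 462160) = -521609*490944 = -256080808896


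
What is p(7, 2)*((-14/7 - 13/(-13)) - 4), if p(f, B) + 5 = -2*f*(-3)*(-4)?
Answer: 865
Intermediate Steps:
p(f, B) = -5 - 24*f (p(f, B) = -5 - 2*f*(-3)*(-4) = -5 - 2*(-3*f)*(-4) = -5 - 24*f)
p(7, 2)*((-14/7 - 13/(-13)) - 4) = (-5 - 24*7)*((-14/7 - 13/(-13)) - 4) = (-5 - 168)*((-14*⅐ - 13*(-1/13)) - 4) = -173*((-2 + 1) - 4) = -173*(-1 - 4) = -173*(-5) = 865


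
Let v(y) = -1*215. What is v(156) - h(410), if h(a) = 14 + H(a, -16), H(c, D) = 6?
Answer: -235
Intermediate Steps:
v(y) = -215
h(a) = 20 (h(a) = 14 + 6 = 20)
v(156) - h(410) = -215 - 1*20 = -215 - 20 = -235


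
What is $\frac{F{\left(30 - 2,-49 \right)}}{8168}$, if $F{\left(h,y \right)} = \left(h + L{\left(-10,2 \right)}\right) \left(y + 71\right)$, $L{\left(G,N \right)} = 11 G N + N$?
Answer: $- \frac{1045}{2042} \approx -0.51175$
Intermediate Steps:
$L{\left(G,N \right)} = N + 11 G N$ ($L{\left(G,N \right)} = 11 G N + N = N + 11 G N$)
$F{\left(h,y \right)} = \left(-218 + h\right) \left(71 + y\right)$ ($F{\left(h,y \right)} = \left(h + 2 \left(1 + 11 \left(-10\right)\right)\right) \left(y + 71\right) = \left(h + 2 \left(1 - 110\right)\right) \left(71 + y\right) = \left(h + 2 \left(-109\right)\right) \left(71 + y\right) = \left(h - 218\right) \left(71 + y\right) = \left(-218 + h\right) \left(71 + y\right)$)
$\frac{F{\left(30 - 2,-49 \right)}}{8168} = \frac{-15478 - -10682 + 71 \left(30 - 2\right) + \left(30 - 2\right) \left(-49\right)}{8168} = \left(-15478 + 10682 + 71 \cdot 28 + 28 \left(-49\right)\right) \frac{1}{8168} = \left(-15478 + 10682 + 1988 - 1372\right) \frac{1}{8168} = \left(-4180\right) \frac{1}{8168} = - \frac{1045}{2042}$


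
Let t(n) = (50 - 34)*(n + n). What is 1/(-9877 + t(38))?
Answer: -1/8661 ≈ -0.00011546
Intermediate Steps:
t(n) = 32*n (t(n) = 16*(2*n) = 32*n)
1/(-9877 + t(38)) = 1/(-9877 + 32*38) = 1/(-9877 + 1216) = 1/(-8661) = -1/8661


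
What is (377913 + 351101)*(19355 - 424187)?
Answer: -295128195648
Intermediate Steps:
(377913 + 351101)*(19355 - 424187) = 729014*(-404832) = -295128195648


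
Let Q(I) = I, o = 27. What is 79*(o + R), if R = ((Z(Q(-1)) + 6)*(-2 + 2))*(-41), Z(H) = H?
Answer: 2133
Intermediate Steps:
R = 0 (R = ((-1 + 6)*(-2 + 2))*(-41) = (5*0)*(-41) = 0*(-41) = 0)
79*(o + R) = 79*(27 + 0) = 79*27 = 2133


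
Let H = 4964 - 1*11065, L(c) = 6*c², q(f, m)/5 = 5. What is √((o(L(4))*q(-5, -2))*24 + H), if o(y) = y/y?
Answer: I*√5501 ≈ 74.169*I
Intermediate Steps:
q(f, m) = 25 (q(f, m) = 5*5 = 25)
o(y) = 1
H = -6101 (H = 4964 - 11065 = -6101)
√((o(L(4))*q(-5, -2))*24 + H) = √((1*25)*24 - 6101) = √(25*24 - 6101) = √(600 - 6101) = √(-5501) = I*√5501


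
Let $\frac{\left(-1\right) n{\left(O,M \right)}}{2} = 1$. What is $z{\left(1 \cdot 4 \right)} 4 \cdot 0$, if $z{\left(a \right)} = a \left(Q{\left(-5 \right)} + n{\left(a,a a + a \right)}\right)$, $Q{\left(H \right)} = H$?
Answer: $0$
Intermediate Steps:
$n{\left(O,M \right)} = -2$ ($n{\left(O,M \right)} = \left(-2\right) 1 = -2$)
$z{\left(a \right)} = - 7 a$ ($z{\left(a \right)} = a \left(-5 - 2\right) = a \left(-7\right) = - 7 a$)
$z{\left(1 \cdot 4 \right)} 4 \cdot 0 = - 7 \cdot 1 \cdot 4 \cdot 4 \cdot 0 = \left(-7\right) 4 \cdot 0 = \left(-28\right) 0 = 0$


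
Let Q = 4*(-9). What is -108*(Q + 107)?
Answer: -7668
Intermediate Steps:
Q = -36
-108*(Q + 107) = -108*(-36 + 107) = -108*71 = -7668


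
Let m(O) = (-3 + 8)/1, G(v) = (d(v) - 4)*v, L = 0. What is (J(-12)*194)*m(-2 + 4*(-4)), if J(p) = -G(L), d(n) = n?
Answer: 0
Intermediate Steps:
G(v) = v*(-4 + v) (G(v) = (v - 4)*v = (-4 + v)*v = v*(-4 + v))
J(p) = 0 (J(p) = -0*(-4 + 0) = -0*(-4) = -1*0 = 0)
m(O) = 5 (m(O) = 5*1 = 5)
(J(-12)*194)*m(-2 + 4*(-4)) = (0*194)*5 = 0*5 = 0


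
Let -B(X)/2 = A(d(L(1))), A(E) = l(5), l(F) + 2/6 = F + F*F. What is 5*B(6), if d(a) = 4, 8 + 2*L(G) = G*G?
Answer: -890/3 ≈ -296.67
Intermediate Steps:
L(G) = -4 + G²/2 (L(G) = -4 + (G*G)/2 = -4 + G²/2)
l(F) = -⅓ + F + F² (l(F) = -⅓ + (F + F*F) = -⅓ + (F + F²) = -⅓ + F + F²)
A(E) = 89/3 (A(E) = -⅓ + 5 + 5² = -⅓ + 5 + 25 = 89/3)
B(X) = -178/3 (B(X) = -2*89/3 = -178/3)
5*B(6) = 5*(-178/3) = -890/3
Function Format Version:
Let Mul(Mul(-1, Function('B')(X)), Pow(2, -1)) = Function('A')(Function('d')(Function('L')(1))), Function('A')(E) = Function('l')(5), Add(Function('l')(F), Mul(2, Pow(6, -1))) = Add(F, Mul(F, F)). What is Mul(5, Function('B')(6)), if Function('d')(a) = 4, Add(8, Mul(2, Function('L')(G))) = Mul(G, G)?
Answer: Rational(-890, 3) ≈ -296.67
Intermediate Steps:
Function('L')(G) = Add(-4, Mul(Rational(1, 2), Pow(G, 2))) (Function('L')(G) = Add(-4, Mul(Rational(1, 2), Mul(G, G))) = Add(-4, Mul(Rational(1, 2), Pow(G, 2))))
Function('l')(F) = Add(Rational(-1, 3), F, Pow(F, 2)) (Function('l')(F) = Add(Rational(-1, 3), Add(F, Mul(F, F))) = Add(Rational(-1, 3), Add(F, Pow(F, 2))) = Add(Rational(-1, 3), F, Pow(F, 2)))
Function('A')(E) = Rational(89, 3) (Function('A')(E) = Add(Rational(-1, 3), 5, Pow(5, 2)) = Add(Rational(-1, 3), 5, 25) = Rational(89, 3))
Function('B')(X) = Rational(-178, 3) (Function('B')(X) = Mul(-2, Rational(89, 3)) = Rational(-178, 3))
Mul(5, Function('B')(6)) = Mul(5, Rational(-178, 3)) = Rational(-890, 3)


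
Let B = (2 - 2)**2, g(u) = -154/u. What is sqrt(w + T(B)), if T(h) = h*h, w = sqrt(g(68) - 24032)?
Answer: 34**(3/4)*817165**(1/4)*sqrt(I)/34 ≈ 8.8043 + 8.8043*I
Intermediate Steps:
B = 0 (B = 0**2 = 0)
w = I*sqrt(27783610)/34 (w = sqrt(-154/68 - 24032) = sqrt(-154*1/68 - 24032) = sqrt(-77/34 - 24032) = sqrt(-817165/34) = I*sqrt(27783610)/34 ≈ 155.03*I)
T(h) = h**2
sqrt(w + T(B)) = sqrt(I*sqrt(27783610)/34 + 0**2) = sqrt(I*sqrt(27783610)/34 + 0) = sqrt(I*sqrt(27783610)/34) = 34**(3/4)*817165**(1/4)*sqrt(I)/34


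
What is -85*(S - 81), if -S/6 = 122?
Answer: 69105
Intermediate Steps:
S = -732 (S = -6*122 = -732)
-85*(S - 81) = -85*(-732 - 81) = -85*(-813) = 69105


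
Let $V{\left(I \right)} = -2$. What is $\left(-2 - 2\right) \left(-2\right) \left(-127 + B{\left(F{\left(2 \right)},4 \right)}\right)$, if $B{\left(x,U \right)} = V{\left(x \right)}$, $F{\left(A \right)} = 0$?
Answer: $-1032$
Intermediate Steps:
$B{\left(x,U \right)} = -2$
$\left(-2 - 2\right) \left(-2\right) \left(-127 + B{\left(F{\left(2 \right)},4 \right)}\right) = \left(-2 - 2\right) \left(-2\right) \left(-127 - 2\right) = \left(-4\right) \left(-2\right) \left(-129\right) = 8 \left(-129\right) = -1032$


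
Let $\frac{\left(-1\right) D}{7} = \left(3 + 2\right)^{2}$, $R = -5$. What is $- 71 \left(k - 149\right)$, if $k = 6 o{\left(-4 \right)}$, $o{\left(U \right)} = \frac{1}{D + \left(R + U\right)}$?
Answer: $\frac{973481}{92} \approx 10581.0$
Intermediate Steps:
$D = -175$ ($D = - 7 \left(3 + 2\right)^{2} = - 7 \cdot 5^{2} = \left(-7\right) 25 = -175$)
$o{\left(U \right)} = \frac{1}{-180 + U}$ ($o{\left(U \right)} = \frac{1}{-175 + \left(-5 + U\right)} = \frac{1}{-180 + U}$)
$k = - \frac{3}{92}$ ($k = \frac{6}{-180 - 4} = \frac{6}{-184} = 6 \left(- \frac{1}{184}\right) = - \frac{3}{92} \approx -0.032609$)
$- 71 \left(k - 149\right) = - 71 \left(- \frac{3}{92} - 149\right) = \left(-71\right) \left(- \frac{13711}{92}\right) = \frac{973481}{92}$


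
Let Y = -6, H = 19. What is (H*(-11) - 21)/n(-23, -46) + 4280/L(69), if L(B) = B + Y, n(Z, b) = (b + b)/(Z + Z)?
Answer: -2965/63 ≈ -47.063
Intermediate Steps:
n(Z, b) = b/Z (n(Z, b) = (2*b)/((2*Z)) = (2*b)*(1/(2*Z)) = b/Z)
L(B) = -6 + B (L(B) = B - 6 = -6 + B)
(H*(-11) - 21)/n(-23, -46) + 4280/L(69) = (19*(-11) - 21)/((-46/(-23))) + 4280/(-6 + 69) = (-209 - 21)/((-46*(-1/23))) + 4280/63 = -230/2 + 4280*(1/63) = -230*½ + 4280/63 = -115 + 4280/63 = -2965/63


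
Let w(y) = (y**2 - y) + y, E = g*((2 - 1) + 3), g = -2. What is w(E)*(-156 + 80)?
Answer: -4864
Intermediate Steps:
E = -8 (E = -2*((2 - 1) + 3) = -2*(1 + 3) = -2*4 = -8)
w(y) = y**2
w(E)*(-156 + 80) = (-8)**2*(-156 + 80) = 64*(-76) = -4864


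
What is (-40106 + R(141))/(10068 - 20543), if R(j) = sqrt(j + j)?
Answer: 40106/10475 - sqrt(282)/10475 ≈ 3.8271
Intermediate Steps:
R(j) = sqrt(2)*sqrt(j) (R(j) = sqrt(2*j) = sqrt(2)*sqrt(j))
(-40106 + R(141))/(10068 - 20543) = (-40106 + sqrt(2)*sqrt(141))/(10068 - 20543) = (-40106 + sqrt(282))/(-10475) = (-40106 + sqrt(282))*(-1/10475) = 40106/10475 - sqrt(282)/10475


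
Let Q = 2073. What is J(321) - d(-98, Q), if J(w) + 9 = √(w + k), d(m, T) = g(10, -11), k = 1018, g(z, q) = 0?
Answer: -9 + √1339 ≈ 27.592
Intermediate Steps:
d(m, T) = 0
J(w) = -9 + √(1018 + w) (J(w) = -9 + √(w + 1018) = -9 + √(1018 + w))
J(321) - d(-98, Q) = (-9 + √(1018 + 321)) - 1*0 = (-9 + √1339) + 0 = -9 + √1339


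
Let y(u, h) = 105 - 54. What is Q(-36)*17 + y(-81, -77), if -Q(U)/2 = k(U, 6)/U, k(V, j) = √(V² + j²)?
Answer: 51 + 17*√37/3 ≈ 85.469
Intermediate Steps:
y(u, h) = 51
Q(U) = -2*√(36 + U²)/U (Q(U) = -2*√(U² + 6²)/U = -2*√(U² + 36)/U = -2*√(36 + U²)/U)
Q(-36)*17 + y(-81, -77) = -2*√(36 + (-36)²)/(-36)*17 + 51 = -2*(-1/36)*√(36 + 1296)*17 + 51 = -2*(-1/36)*√1332*17 + 51 = -2*(-1/36)*6*√37*17 + 51 = (√37/3)*17 + 51 = 17*√37/3 + 51 = 51 + 17*√37/3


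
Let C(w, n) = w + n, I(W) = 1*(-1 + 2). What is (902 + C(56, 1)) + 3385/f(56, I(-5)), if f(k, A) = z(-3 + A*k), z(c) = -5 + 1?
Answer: 451/4 ≈ 112.75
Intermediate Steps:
z(c) = -4
I(W) = 1 (I(W) = 1*1 = 1)
f(k, A) = -4
C(w, n) = n + w
(902 + C(56, 1)) + 3385/f(56, I(-5)) = (902 + (1 + 56)) + 3385/(-4) = (902 + 57) + 3385*(-1/4) = 959 - 3385/4 = 451/4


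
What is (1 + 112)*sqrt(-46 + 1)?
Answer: 339*I*sqrt(5) ≈ 758.03*I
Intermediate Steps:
(1 + 112)*sqrt(-46 + 1) = 113*sqrt(-45) = 113*(3*I*sqrt(5)) = 339*I*sqrt(5)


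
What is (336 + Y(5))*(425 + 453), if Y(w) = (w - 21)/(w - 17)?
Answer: 888536/3 ≈ 2.9618e+5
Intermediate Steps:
Y(w) = (-21 + w)/(-17 + w)
(336 + Y(5))*(425 + 453) = (336 + (-21 + 5)/(-17 + 5))*(425 + 453) = (336 - 16/(-12))*878 = (336 - 1/12*(-16))*878 = (336 + 4/3)*878 = (1012/3)*878 = 888536/3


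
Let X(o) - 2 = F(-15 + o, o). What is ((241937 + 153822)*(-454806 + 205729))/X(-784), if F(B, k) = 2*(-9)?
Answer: 98574464443/16 ≈ 6.1609e+9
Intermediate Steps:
F(B, k) = -18
X(o) = -16 (X(o) = 2 - 18 = -16)
((241937 + 153822)*(-454806 + 205729))/X(-784) = ((241937 + 153822)*(-454806 + 205729))/(-16) = (395759*(-249077))*(-1/16) = -98574464443*(-1/16) = 98574464443/16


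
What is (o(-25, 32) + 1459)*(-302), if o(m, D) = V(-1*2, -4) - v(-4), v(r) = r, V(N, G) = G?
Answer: -440618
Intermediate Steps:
o(m, D) = 0 (o(m, D) = -4 - 1*(-4) = -4 + 4 = 0)
(o(-25, 32) + 1459)*(-302) = (0 + 1459)*(-302) = 1459*(-302) = -440618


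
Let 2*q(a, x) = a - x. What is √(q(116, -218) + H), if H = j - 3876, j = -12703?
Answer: 2*I*√4103 ≈ 128.11*I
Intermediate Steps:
q(a, x) = a/2 - x/2 (q(a, x) = (a - x)/2 = a/2 - x/2)
H = -16579 (H = -12703 - 3876 = -16579)
√(q(116, -218) + H) = √(((½)*116 - ½*(-218)) - 16579) = √((58 + 109) - 16579) = √(167 - 16579) = √(-16412) = 2*I*√4103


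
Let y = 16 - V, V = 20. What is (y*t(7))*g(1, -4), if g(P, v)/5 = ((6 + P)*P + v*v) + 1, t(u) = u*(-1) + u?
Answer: 0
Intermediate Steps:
t(u) = 0 (t(u) = -u + u = 0)
g(P, v) = 5 + 5*v² + 5*P*(6 + P) (g(P, v) = 5*(((6 + P)*P + v*v) + 1) = 5*((P*(6 + P) + v²) + 1) = 5*((v² + P*(6 + P)) + 1) = 5*(1 + v² + P*(6 + P)) = 5 + 5*v² + 5*P*(6 + P))
y = -4 (y = 16 - 1*20 = 16 - 20 = -4)
(y*t(7))*g(1, -4) = (-4*0)*(5 + 5*1² + 5*(-4)² + 30*1) = 0*(5 + 5*1 + 5*16 + 30) = 0*(5 + 5 + 80 + 30) = 0*120 = 0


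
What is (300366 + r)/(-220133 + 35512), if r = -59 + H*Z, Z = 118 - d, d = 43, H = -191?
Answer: -12434/8027 ≈ -1.5490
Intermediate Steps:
Z = 75 (Z = 118 - 1*43 = 118 - 43 = 75)
r = -14384 (r = -59 - 191*75 = -59 - 14325 = -14384)
(300366 + r)/(-220133 + 35512) = (300366 - 14384)/(-220133 + 35512) = 285982/(-184621) = 285982*(-1/184621) = -12434/8027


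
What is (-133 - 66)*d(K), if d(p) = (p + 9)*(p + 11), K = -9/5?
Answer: -329544/25 ≈ -13182.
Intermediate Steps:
K = -9/5 (K = -9*1/5 = -9/5 ≈ -1.8000)
d(p) = (9 + p)*(11 + p)
(-133 - 66)*d(K) = (-133 - 66)*(99 + (-9/5)**2 + 20*(-9/5)) = -199*(99 + 81/25 - 36) = -199*1656/25 = -329544/25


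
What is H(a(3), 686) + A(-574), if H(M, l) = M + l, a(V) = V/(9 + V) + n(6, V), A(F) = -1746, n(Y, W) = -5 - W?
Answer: -4271/4 ≈ -1067.8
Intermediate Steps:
a(V) = -5 - V + V/(9 + V) (a(V) = V/(9 + V) + (-5 - V) = -5 - V + V/(9 + V))
H(a(3), 686) + A(-574) = ((-45 - 1*3² - 13*3)/(9 + 3) + 686) - 1746 = ((-45 - 1*9 - 39)/12 + 686) - 1746 = ((-45 - 9 - 39)/12 + 686) - 1746 = ((1/12)*(-93) + 686) - 1746 = (-31/4 + 686) - 1746 = 2713/4 - 1746 = -4271/4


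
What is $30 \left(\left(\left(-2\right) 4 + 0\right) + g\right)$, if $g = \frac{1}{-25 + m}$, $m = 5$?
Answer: $- \frac{483}{2} \approx -241.5$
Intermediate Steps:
$g = - \frac{1}{20}$ ($g = \frac{1}{-25 + 5} = \frac{1}{-20} = - \frac{1}{20} \approx -0.05$)
$30 \left(\left(\left(-2\right) 4 + 0\right) + g\right) = 30 \left(\left(\left(-2\right) 4 + 0\right) - \frac{1}{20}\right) = 30 \left(\left(-8 + 0\right) - \frac{1}{20}\right) = 30 \left(-8 - \frac{1}{20}\right) = 30 \left(- \frac{161}{20}\right) = - \frac{483}{2}$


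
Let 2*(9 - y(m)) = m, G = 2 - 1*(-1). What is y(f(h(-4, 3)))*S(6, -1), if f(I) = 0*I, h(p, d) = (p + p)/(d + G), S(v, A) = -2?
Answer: -18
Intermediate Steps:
G = 3 (G = 2 + 1 = 3)
h(p, d) = 2*p/(3 + d) (h(p, d) = (p + p)/(d + 3) = (2*p)/(3 + d) = 2*p/(3 + d))
f(I) = 0
y(m) = 9 - m/2
y(f(h(-4, 3)))*S(6, -1) = (9 - ½*0)*(-2) = (9 + 0)*(-2) = 9*(-2) = -18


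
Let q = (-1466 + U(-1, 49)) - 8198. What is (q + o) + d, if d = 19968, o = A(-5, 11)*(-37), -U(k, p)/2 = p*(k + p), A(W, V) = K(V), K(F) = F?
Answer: 5193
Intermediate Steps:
A(W, V) = V
U(k, p) = -2*p*(k + p)
q = -14368 (q = (-1466 - 2*49*(-1 + 49)) - 8198 = (-1466 - 2*49*48) - 8198 = (-1466 - 4704) - 8198 = -6170 - 8198 = -14368)
o = -407 (o = 11*(-37) = -407)
(q + o) + d = (-14368 - 407) + 19968 = -14775 + 19968 = 5193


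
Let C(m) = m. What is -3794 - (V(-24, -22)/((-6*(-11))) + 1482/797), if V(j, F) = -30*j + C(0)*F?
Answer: -33373940/8767 ≈ -3806.8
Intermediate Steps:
V(j, F) = -30*j (V(j, F) = -30*j + 0*F = -30*j + 0 = -30*j)
-3794 - (V(-24, -22)/((-6*(-11))) + 1482/797) = -3794 - ((-30*(-24))/((-6*(-11))) + 1482/797) = -3794 - (720/66 + 1482*(1/797)) = -3794 - (720*(1/66) + 1482/797) = -3794 - (120/11 + 1482/797) = -3794 - 1*111942/8767 = -3794 - 111942/8767 = -33373940/8767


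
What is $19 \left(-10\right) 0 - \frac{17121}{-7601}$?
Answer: $\frac{17121}{7601} \approx 2.2525$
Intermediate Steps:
$19 \left(-10\right) 0 - \frac{17121}{-7601} = \left(-190\right) 0 - 17121 \left(- \frac{1}{7601}\right) = 0 - - \frac{17121}{7601} = 0 + \frac{17121}{7601} = \frac{17121}{7601}$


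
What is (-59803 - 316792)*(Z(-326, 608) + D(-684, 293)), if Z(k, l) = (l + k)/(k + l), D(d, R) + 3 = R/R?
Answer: 376595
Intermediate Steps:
D(d, R) = -2 (D(d, R) = -3 + R/R = -3 + 1 = -2)
Z(k, l) = 1 (Z(k, l) = (k + l)/(k + l) = 1)
(-59803 - 316792)*(Z(-326, 608) + D(-684, 293)) = (-59803 - 316792)*(1 - 2) = -376595*(-1) = 376595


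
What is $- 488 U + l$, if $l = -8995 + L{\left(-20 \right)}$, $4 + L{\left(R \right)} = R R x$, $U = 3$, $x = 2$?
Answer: $-9663$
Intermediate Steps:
$L{\left(R \right)} = -4 + 2 R^{2}$ ($L{\left(R \right)} = -4 + R R 2 = -4 + R^{2} \cdot 2 = -4 + 2 R^{2}$)
$l = -8199$ ($l = -8995 - \left(4 - 2 \left(-20\right)^{2}\right) = -8995 + \left(-4 + 2 \cdot 400\right) = -8995 + \left(-4 + 800\right) = -8995 + 796 = -8199$)
$- 488 U + l = \left(-488\right) 3 - 8199 = -1464 - 8199 = -9663$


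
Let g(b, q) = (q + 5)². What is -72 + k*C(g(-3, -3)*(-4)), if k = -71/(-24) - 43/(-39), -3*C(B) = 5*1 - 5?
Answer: -72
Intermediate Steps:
g(b, q) = (5 + q)²
C(B) = 0 (C(B) = -(5*1 - 5)/3 = -(5 - 5)/3 = -⅓*0 = 0)
k = 1267/312 (k = -71*(-1/24) - 43*(-1/39) = 71/24 + 43/39 = 1267/312 ≈ 4.0609)
-72 + k*C(g(-3, -3)*(-4)) = -72 + (1267/312)*0 = -72 + 0 = -72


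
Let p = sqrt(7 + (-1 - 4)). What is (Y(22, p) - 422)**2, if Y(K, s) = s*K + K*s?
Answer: 181956 - 37136*sqrt(2) ≈ 1.2944e+5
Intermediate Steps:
p = sqrt(2) (p = sqrt(7 - 5) = sqrt(2) ≈ 1.4142)
Y(K, s) = 2*K*s (Y(K, s) = K*s + K*s = 2*K*s)
(Y(22, p) - 422)**2 = (2*22*sqrt(2) - 422)**2 = (44*sqrt(2) - 422)**2 = (-422 + 44*sqrt(2))**2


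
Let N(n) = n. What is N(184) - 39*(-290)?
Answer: 11494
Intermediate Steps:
N(184) - 39*(-290) = 184 - 39*(-290) = 184 + 11310 = 11494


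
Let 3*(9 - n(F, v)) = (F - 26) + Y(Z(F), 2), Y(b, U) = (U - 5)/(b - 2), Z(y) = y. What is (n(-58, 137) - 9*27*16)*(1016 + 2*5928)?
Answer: -743554298/15 ≈ -4.9570e+7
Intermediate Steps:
Y(b, U) = (-5 + U)/(-2 + b)
n(F, v) = 53/3 + 1/(-2 + F) - F/3 (n(F, v) = 9 - ((F - 26) + (-5 + 2)/(-2 + F))/3 = 9 - ((-26 + F) - 3/(-2 + F))/3 = 9 - (-26 + F - 3/(-2 + F))/3 = 9 + (26/3 + 1/(-2 + F) - F/3) = 53/3 + 1/(-2 + F) - F/3)
(n(-58, 137) - 9*27*16)*(1016 + 2*5928) = ((3 + (-2 - 58)*(53 - 1*(-58)))/(3*(-2 - 58)) - 9*27*16)*(1016 + 2*5928) = ((1/3)*(3 - 60*(53 + 58))/(-60) - 243*16)*(1016 + 11856) = ((1/3)*(-1/60)*(3 - 60*111) - 3888)*12872 = ((1/3)*(-1/60)*(3 - 6660) - 3888)*12872 = ((1/3)*(-1/60)*(-6657) - 3888)*12872 = (2219/60 - 3888)*12872 = -231061/60*12872 = -743554298/15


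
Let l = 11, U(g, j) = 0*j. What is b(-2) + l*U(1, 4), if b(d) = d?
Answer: -2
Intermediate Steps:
U(g, j) = 0
b(-2) + l*U(1, 4) = -2 + 11*0 = -2 + 0 = -2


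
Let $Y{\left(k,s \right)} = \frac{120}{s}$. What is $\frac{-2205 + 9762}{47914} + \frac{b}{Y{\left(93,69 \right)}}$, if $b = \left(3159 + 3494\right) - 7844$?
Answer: $- \frac{656102961}{958280} \approx -684.67$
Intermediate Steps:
$b = -1191$ ($b = 6653 - 7844 = -1191$)
$\frac{-2205 + 9762}{47914} + \frac{b}{Y{\left(93,69 \right)}} = \frac{-2205 + 9762}{47914} - \frac{1191}{120 \cdot \frac{1}{69}} = 7557 \cdot \frac{1}{47914} - \frac{1191}{120 \cdot \frac{1}{69}} = \frac{7557}{47914} - \frac{1191}{\frac{40}{23}} = \frac{7557}{47914} - \frac{27393}{40} = - \frac{656102961}{958280}$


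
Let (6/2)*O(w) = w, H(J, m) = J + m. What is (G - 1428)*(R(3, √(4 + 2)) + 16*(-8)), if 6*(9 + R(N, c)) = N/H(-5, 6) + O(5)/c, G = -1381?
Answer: 766857/2 - 14045*√6/108 ≈ 3.8311e+5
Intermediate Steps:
O(w) = w/3
R(N, c) = -9 + N/6 + 5/(18*c) (R(N, c) = -9 + (N/(-5 + 6) + ((⅓)*5)/c)/6 = -9 + (N/1 + 5/(3*c))/6 = -9 + (N*1 + 5/(3*c))/6 = -9 + (N + 5/(3*c))/6 = -9 + (N/6 + 5/(18*c)) = -9 + N/6 + 5/(18*c))
(G - 1428)*(R(3, √(4 + 2)) + 16*(-8)) = (-1381 - 1428)*((-9 + (⅙)*3 + 5/(18*(√(4 + 2)))) + 16*(-8)) = -2809*((-9 + ½ + 5/(18*(√6))) - 128) = -2809*((-9 + ½ + 5*(√6/6)/18) - 128) = -2809*((-9 + ½ + 5*√6/108) - 128) = -2809*((-17/2 + 5*√6/108) - 128) = -2809*(-273/2 + 5*√6/108) = 766857/2 - 14045*√6/108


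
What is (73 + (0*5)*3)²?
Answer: 5329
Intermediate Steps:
(73 + (0*5)*3)² = (73 + 0*3)² = (73 + 0)² = 73² = 5329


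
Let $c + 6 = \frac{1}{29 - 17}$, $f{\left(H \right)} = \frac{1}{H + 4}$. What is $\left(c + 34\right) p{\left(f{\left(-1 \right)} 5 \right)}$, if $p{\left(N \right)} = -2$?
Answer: $- \frac{337}{6} \approx -56.167$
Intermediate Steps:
$f{\left(H \right)} = \frac{1}{4 + H}$
$c = - \frac{71}{12}$ ($c = -6 + \frac{1}{29 - 17} = -6 + \frac{1}{12} = - \frac{71}{12} \approx -5.9167$)
$\left(c + 34\right) p{\left(f{\left(-1 \right)} 5 \right)} = \left(- \frac{71}{12} + 34\right) \left(-2\right) = \frac{337}{12} \left(-2\right) = - \frac{337}{6}$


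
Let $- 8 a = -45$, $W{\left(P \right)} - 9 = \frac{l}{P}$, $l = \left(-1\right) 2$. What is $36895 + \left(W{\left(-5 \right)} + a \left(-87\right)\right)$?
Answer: $\frac{1456601}{40} \approx 36415.0$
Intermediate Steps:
$l = -2$
$W{\left(P \right)} = 9 - \frac{2}{P}$
$a = \frac{45}{8}$ ($a = \left(- \frac{1}{8}\right) \left(-45\right) = \frac{45}{8} \approx 5.625$)
$36895 + \left(W{\left(-5 \right)} + a \left(-87\right)\right) = 36895 + \left(\left(9 - \frac{2}{-5}\right) + \frac{45}{8} \left(-87\right)\right) = 36895 + \left(\left(9 - - \frac{2}{5}\right) - \frac{3915}{8}\right) = 36895 + \left(\left(9 + \frac{2}{5}\right) - \frac{3915}{8}\right) = 36895 + \left(\frac{47}{5} - \frac{3915}{8}\right) = 36895 - \frac{19199}{40} = \frac{1456601}{40}$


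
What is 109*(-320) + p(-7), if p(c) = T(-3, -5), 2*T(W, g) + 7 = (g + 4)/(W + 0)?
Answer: -104650/3 ≈ -34883.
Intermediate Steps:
T(W, g) = -7/2 + (4 + g)/(2*W) (T(W, g) = -7/2 + ((g + 4)/(W + 0))/2 = -7/2 + ((4 + g)/W)/2 = -7/2 + (4 + g)/(2*W))
p(c) = -10/3 (p(c) = (1/2)*(4 - 5 - 7*(-3))/(-3) = (1/2)*(-1/3)*(4 - 5 + 21) = (1/2)*(-1/3)*20 = -10/3)
109*(-320) + p(-7) = 109*(-320) - 10/3 = -34880 - 10/3 = -104650/3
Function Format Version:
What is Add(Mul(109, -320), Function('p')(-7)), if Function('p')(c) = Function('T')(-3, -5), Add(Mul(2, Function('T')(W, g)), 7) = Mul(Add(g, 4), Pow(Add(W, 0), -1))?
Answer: Rational(-104650, 3) ≈ -34883.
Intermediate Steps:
Function('T')(W, g) = Add(Rational(-7, 2), Mul(Rational(1, 2), Pow(W, -1), Add(4, g))) (Function('T')(W, g) = Add(Rational(-7, 2), Mul(Rational(1, 2), Mul(Add(g, 4), Pow(Add(W, 0), -1)))) = Add(Rational(-7, 2), Mul(Rational(1, 2), Mul(Add(4, g), Pow(W, -1)))) = Add(Rational(-7, 2), Mul(Rational(1, 2), Mul(Pow(W, -1), Add(4, g)))) = Add(Rational(-7, 2), Mul(Rational(1, 2), Pow(W, -1), Add(4, g))))
Function('p')(c) = Rational(-10, 3) (Function('p')(c) = Mul(Rational(1, 2), Pow(-3, -1), Add(4, -5, Mul(-7, -3))) = Mul(Rational(1, 2), Rational(-1, 3), Add(4, -5, 21)) = Mul(Rational(1, 2), Rational(-1, 3), 20) = Rational(-10, 3))
Add(Mul(109, -320), Function('p')(-7)) = Add(Mul(109, -320), Rational(-10, 3)) = Add(-34880, Rational(-10, 3)) = Rational(-104650, 3)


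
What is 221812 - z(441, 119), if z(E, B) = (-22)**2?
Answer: 221328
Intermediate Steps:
z(E, B) = 484
221812 - z(441, 119) = 221812 - 1*484 = 221812 - 484 = 221328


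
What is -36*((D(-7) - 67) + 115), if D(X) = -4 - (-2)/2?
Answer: -1620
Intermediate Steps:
D(X) = -3 (D(X) = -4 - (-2)/2 = -4 - 1*(-1) = -4 + 1 = -3)
-36*((D(-7) - 67) + 115) = -36*((-3 - 67) + 115) = -36*(-70 + 115) = -36*45 = -1620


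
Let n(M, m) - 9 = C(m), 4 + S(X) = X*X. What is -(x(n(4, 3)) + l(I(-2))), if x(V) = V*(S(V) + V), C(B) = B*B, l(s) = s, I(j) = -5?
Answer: -6079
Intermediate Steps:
S(X) = -4 + X² (S(X) = -4 + X*X = -4 + X²)
C(B) = B²
n(M, m) = 9 + m²
x(V) = V*(-4 + V + V²) (x(V) = V*((-4 + V²) + V) = V*(-4 + V + V²))
-(x(n(4, 3)) + l(I(-2))) = -((9 + 3²)*(-4 + (9 + 3²) + (9 + 3²)²) - 5) = -((9 + 9)*(-4 + (9 + 9) + (9 + 9)²) - 5) = -(18*(-4 + 18 + 18²) - 5) = -(18*(-4 + 18 + 324) - 5) = -(18*338 - 5) = -(6084 - 5) = -1*6079 = -6079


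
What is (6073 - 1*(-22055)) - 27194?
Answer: 934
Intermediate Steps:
(6073 - 1*(-22055)) - 27194 = (6073 + 22055) - 27194 = 28128 - 27194 = 934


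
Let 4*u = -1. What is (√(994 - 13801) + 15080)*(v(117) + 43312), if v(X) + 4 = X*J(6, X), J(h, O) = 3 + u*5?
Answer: 656172270 + 522153*I*√1423/4 ≈ 6.5617e+8 + 4.9242e+6*I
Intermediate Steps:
u = -¼ (u = (¼)*(-1) = -¼ ≈ -0.25000)
J(h, O) = 7/4 (J(h, O) = 3 - ¼*5 = 3 - 5/4 = 7/4)
v(X) = -4 + 7*X/4 (v(X) = -4 + X*(7/4) = -4 + 7*X/4)
(√(994 - 13801) + 15080)*(v(117) + 43312) = (√(994 - 13801) + 15080)*((-4 + (7/4)*117) + 43312) = (√(-12807) + 15080)*((-4 + 819/4) + 43312) = (3*I*√1423 + 15080)*(803/4 + 43312) = (15080 + 3*I*√1423)*(174051/4) = 656172270 + 522153*I*√1423/4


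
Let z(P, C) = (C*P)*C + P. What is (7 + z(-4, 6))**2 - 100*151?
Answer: 4781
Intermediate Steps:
z(P, C) = P + P*C**2 (z(P, C) = P*C**2 + P = P + P*C**2)
(7 + z(-4, 6))**2 - 100*151 = (7 - 4*(1 + 6**2))**2 - 100*151 = (7 - 4*(1 + 36))**2 - 15100 = (7 - 4*37)**2 - 15100 = (7 - 148)**2 - 15100 = (-141)**2 - 15100 = 19881 - 15100 = 4781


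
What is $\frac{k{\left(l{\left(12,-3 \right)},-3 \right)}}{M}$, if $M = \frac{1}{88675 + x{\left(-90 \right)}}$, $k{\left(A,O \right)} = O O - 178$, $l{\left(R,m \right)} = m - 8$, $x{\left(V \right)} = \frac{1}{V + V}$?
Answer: $- \frac{2697493331}{180} \approx -1.4986 \cdot 10^{7}$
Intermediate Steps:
$x{\left(V \right)} = \frac{1}{2 V}$
$l{\left(R,m \right)} = -8 + m$ ($l{\left(R,m \right)} = m - 8 = -8 + m$)
$k{\left(A,O \right)} = -178 + O^{2}$ ($k{\left(A,O \right)} = O^{2} - 178 = -178 + O^{2}$)
$M = \frac{180}{15961499}$ ($M = \frac{1}{88675 + \frac{1}{2 \left(-90\right)}} = \frac{1}{88675 + \frac{1}{2} \left(- \frac{1}{90}\right)} = \frac{1}{88675 - \frac{1}{180}} = \frac{1}{\frac{15961499}{180}} = \frac{180}{15961499} \approx 1.1277 \cdot 10^{-5}$)
$\frac{k{\left(l{\left(12,-3 \right)},-3 \right)}}{M} = \frac{-178 + \left(-3\right)^{2}}{\frac{180}{15961499}} = \left(-178 + 9\right) \frac{15961499}{180} = \left(-169\right) \frac{15961499}{180} = - \frac{2697493331}{180}$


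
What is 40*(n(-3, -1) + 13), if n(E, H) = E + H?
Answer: 360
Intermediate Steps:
40*(n(-3, -1) + 13) = 40*((-3 - 1) + 13) = 40*(-4 + 13) = 40*9 = 360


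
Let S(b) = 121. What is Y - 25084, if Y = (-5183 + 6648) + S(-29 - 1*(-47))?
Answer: -23498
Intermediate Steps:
Y = 1586 (Y = (-5183 + 6648) + 121 = 1465 + 121 = 1586)
Y - 25084 = 1586 - 25084 = -23498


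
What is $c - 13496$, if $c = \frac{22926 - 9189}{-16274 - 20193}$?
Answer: $- \frac{492172369}{36467} \approx -13496.0$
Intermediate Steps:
$c = - \frac{13737}{36467}$ ($c = \frac{13737}{-36467} = 13737 \left(- \frac{1}{36467}\right) = - \frac{13737}{36467} \approx -0.3767$)
$c - 13496 = - \frac{13737}{36467} - 13496 = - \frac{492172369}{36467}$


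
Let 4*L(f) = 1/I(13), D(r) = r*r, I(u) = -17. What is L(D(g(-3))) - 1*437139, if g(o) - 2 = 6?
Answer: -29725453/68 ≈ -4.3714e+5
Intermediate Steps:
g(o) = 8 (g(o) = 2 + 6 = 8)
D(r) = r²
L(f) = -1/68 (L(f) = (¼)/(-17) = (¼)*(-1/17) = -1/68)
L(D(g(-3))) - 1*437139 = -1/68 - 1*437139 = -1/68 - 437139 = -29725453/68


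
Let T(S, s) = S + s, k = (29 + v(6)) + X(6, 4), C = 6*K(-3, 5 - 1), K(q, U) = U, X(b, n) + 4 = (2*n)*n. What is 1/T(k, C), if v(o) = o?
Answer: 1/87 ≈ 0.011494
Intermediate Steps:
X(b, n) = -4 + 2*n² (X(b, n) = -4 + (2*n)*n = -4 + 2*n²)
C = 24 (C = 6*(5 - 1) = 6*4 = 24)
k = 63 (k = (29 + 6) + (-4 + 2*4²) = 35 + (-4 + 2*16) = 35 + (-4 + 32) = 35 + 28 = 63)
1/T(k, C) = 1/(63 + 24) = 1/87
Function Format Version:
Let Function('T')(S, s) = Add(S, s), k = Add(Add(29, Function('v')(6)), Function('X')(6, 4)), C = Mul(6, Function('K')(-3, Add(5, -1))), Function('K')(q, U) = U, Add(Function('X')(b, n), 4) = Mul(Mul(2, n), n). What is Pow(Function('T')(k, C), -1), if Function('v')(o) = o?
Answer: Rational(1, 87) ≈ 0.011494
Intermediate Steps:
Function('X')(b, n) = Add(-4, Mul(2, Pow(n, 2))) (Function('X')(b, n) = Add(-4, Mul(Mul(2, n), n)) = Add(-4, Mul(2, Pow(n, 2))))
C = 24 (C = Mul(6, Add(5, -1)) = Mul(6, 4) = 24)
k = 63 (k = Add(Add(29, 6), Add(-4, Mul(2, Pow(4, 2)))) = Add(35, Add(-4, Mul(2, 16))) = Add(35, Add(-4, 32)) = Add(35, 28) = 63)
Pow(Function('T')(k, C), -1) = Pow(Add(63, 24), -1) = Pow(87, -1) = Rational(1, 87)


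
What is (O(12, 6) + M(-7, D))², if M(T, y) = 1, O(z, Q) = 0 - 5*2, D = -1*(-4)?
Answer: 81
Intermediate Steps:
D = 4
O(z, Q) = -10 (O(z, Q) = 0 - 10 = -10)
(O(12, 6) + M(-7, D))² = (-10 + 1)² = (-9)² = 81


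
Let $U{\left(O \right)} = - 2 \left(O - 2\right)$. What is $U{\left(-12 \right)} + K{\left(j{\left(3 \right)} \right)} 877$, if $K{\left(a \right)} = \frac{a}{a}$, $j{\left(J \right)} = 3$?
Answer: $905$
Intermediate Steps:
$K{\left(a \right)} = 1$
$U{\left(O \right)} = 4 - 2 O$ ($U{\left(O \right)} = - 2 \left(-2 + O\right) = 4 - 2 O$)
$U{\left(-12 \right)} + K{\left(j{\left(3 \right)} \right)} 877 = \left(4 - -24\right) + 1 \cdot 877 = \left(4 + 24\right) + 877 = 28 + 877 = 905$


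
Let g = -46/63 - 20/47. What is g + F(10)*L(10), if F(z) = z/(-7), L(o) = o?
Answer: -45722/2961 ≈ -15.441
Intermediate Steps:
F(z) = -z/7 (F(z) = z*(-⅐) = -z/7)
g = -3422/2961 (g = -46*1/63 - 20*1/47 = -46/63 - 20/47 = -3422/2961 ≈ -1.1557)
g + F(10)*L(10) = -3422/2961 - ⅐*10*10 = -3422/2961 - 10/7*10 = -3422/2961 - 100/7 = -45722/2961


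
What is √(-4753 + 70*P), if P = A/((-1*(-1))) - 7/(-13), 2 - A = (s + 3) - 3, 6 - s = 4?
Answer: 21*I*√1807/13 ≈ 68.668*I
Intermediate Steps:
s = 2 (s = 6 - 1*4 = 6 - 4 = 2)
A = 0 (A = 2 - ((2 + 3) - 3) = 2 - (5 - 3) = 2 - 1*2 = 2 - 2 = 0)
P = 7/13 (P = 0/((-1*(-1))) - 7/(-13) = 0/1 - 7*(-1/13) = 0*1 + 7/13 = 0 + 7/13 = 7/13 ≈ 0.53846)
√(-4753 + 70*P) = √(-4753 + 70*(7/13)) = √(-4753 + 490/13) = √(-61299/13) = 21*I*√1807/13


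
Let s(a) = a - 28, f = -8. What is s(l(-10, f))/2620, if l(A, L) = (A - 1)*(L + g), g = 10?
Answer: -5/262 ≈ -0.019084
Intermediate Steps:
l(A, L) = (-1 + A)*(10 + L) (l(A, L) = (A - 1)*(L + 10) = (-1 + A)*(10 + L))
s(a) = -28 + a
s(l(-10, f))/2620 = (-28 + (-10 - 1*(-8) + 10*(-10) - 10*(-8)))/2620 = (-28 + (-10 + 8 - 100 + 80))*(1/2620) = (-28 - 22)*(1/2620) = -50*1/2620 = -5/262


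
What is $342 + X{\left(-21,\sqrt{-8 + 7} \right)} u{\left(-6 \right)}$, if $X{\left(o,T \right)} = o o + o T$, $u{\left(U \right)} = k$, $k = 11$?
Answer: $5193 - 231 i \approx 5193.0 - 231.0 i$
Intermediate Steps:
$u{\left(U \right)} = 11$
$X{\left(o,T \right)} = o^{2} + T o$
$342 + X{\left(-21,\sqrt{-8 + 7} \right)} u{\left(-6 \right)} = 342 + - 21 \left(\sqrt{-8 + 7} - 21\right) 11 = 342 + - 21 \left(\sqrt{-1} - 21\right) 11 = 342 + - 21 \left(i - 21\right) 11 = 342 + - 21 \left(-21 + i\right) 11 = 342 + \left(441 - 21 i\right) 11 = 342 + \left(4851 - 231 i\right) = 5193 - 231 i$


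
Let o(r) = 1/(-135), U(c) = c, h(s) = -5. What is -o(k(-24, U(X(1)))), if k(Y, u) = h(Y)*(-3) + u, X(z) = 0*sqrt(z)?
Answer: 1/135 ≈ 0.0074074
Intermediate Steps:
X(z) = 0
k(Y, u) = 15 + u (k(Y, u) = -5*(-3) + u = 15 + u)
o(r) = -1/135
-o(k(-24, U(X(1)))) = -1*(-1/135) = 1/135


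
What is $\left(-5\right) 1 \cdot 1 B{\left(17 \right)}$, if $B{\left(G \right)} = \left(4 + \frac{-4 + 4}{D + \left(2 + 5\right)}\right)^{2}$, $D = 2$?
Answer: $-80$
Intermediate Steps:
$B{\left(G \right)} = 16$ ($B{\left(G \right)} = \left(4 + \frac{-4 + 4}{2 + \left(2 + 5\right)}\right)^{2} = \left(4 + \frac{0}{2 + 7}\right)^{2} = \left(4 + \frac{0}{9}\right)^{2} = \left(4 + 0 \cdot \frac{1}{9}\right)^{2} = \left(4 + 0\right)^{2} = 4^{2} = 16$)
$\left(-5\right) 1 \cdot 1 B{\left(17 \right)} = \left(-5\right) 1 \cdot 1 \cdot 16 = \left(-5\right) 1 \cdot 16 = \left(-5\right) 16 = -80$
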